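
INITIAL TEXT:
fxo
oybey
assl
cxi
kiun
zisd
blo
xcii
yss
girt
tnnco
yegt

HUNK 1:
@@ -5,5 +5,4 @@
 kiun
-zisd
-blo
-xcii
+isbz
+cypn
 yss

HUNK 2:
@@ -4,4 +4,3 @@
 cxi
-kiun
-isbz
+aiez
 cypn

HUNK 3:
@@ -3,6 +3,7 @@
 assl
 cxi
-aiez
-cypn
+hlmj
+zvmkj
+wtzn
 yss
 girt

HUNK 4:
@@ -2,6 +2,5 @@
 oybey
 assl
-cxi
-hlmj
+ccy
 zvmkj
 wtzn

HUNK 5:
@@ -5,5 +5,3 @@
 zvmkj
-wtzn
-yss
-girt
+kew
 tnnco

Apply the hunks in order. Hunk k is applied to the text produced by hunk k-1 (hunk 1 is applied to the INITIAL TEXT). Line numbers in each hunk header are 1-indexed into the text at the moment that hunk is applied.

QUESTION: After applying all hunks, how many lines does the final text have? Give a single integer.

Hunk 1: at line 5 remove [zisd,blo,xcii] add [isbz,cypn] -> 11 lines: fxo oybey assl cxi kiun isbz cypn yss girt tnnco yegt
Hunk 2: at line 4 remove [kiun,isbz] add [aiez] -> 10 lines: fxo oybey assl cxi aiez cypn yss girt tnnco yegt
Hunk 3: at line 3 remove [aiez,cypn] add [hlmj,zvmkj,wtzn] -> 11 lines: fxo oybey assl cxi hlmj zvmkj wtzn yss girt tnnco yegt
Hunk 4: at line 2 remove [cxi,hlmj] add [ccy] -> 10 lines: fxo oybey assl ccy zvmkj wtzn yss girt tnnco yegt
Hunk 5: at line 5 remove [wtzn,yss,girt] add [kew] -> 8 lines: fxo oybey assl ccy zvmkj kew tnnco yegt
Final line count: 8

Answer: 8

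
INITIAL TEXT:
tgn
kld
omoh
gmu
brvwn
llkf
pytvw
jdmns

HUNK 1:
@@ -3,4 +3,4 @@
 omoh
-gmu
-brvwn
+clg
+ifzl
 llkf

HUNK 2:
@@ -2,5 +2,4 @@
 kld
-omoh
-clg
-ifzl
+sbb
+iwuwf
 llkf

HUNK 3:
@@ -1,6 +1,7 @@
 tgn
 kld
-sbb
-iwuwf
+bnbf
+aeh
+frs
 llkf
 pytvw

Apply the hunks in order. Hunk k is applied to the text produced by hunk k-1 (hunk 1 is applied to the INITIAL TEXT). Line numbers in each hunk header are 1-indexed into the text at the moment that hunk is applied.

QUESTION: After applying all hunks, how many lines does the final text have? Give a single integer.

Answer: 8

Derivation:
Hunk 1: at line 3 remove [gmu,brvwn] add [clg,ifzl] -> 8 lines: tgn kld omoh clg ifzl llkf pytvw jdmns
Hunk 2: at line 2 remove [omoh,clg,ifzl] add [sbb,iwuwf] -> 7 lines: tgn kld sbb iwuwf llkf pytvw jdmns
Hunk 3: at line 1 remove [sbb,iwuwf] add [bnbf,aeh,frs] -> 8 lines: tgn kld bnbf aeh frs llkf pytvw jdmns
Final line count: 8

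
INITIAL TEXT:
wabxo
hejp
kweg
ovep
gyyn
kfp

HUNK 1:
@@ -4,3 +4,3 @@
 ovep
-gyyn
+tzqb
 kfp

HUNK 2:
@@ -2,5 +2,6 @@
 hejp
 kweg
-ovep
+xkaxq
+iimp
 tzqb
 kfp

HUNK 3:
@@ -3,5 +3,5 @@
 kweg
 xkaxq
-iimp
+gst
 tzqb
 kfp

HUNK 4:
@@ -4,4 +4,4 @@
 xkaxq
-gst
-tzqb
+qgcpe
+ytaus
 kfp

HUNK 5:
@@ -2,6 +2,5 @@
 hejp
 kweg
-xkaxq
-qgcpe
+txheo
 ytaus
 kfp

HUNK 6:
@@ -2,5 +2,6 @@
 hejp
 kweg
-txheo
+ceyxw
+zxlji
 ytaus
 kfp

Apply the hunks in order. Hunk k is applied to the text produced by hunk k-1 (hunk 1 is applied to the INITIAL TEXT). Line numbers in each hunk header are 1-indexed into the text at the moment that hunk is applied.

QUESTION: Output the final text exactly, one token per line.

Answer: wabxo
hejp
kweg
ceyxw
zxlji
ytaus
kfp

Derivation:
Hunk 1: at line 4 remove [gyyn] add [tzqb] -> 6 lines: wabxo hejp kweg ovep tzqb kfp
Hunk 2: at line 2 remove [ovep] add [xkaxq,iimp] -> 7 lines: wabxo hejp kweg xkaxq iimp tzqb kfp
Hunk 3: at line 3 remove [iimp] add [gst] -> 7 lines: wabxo hejp kweg xkaxq gst tzqb kfp
Hunk 4: at line 4 remove [gst,tzqb] add [qgcpe,ytaus] -> 7 lines: wabxo hejp kweg xkaxq qgcpe ytaus kfp
Hunk 5: at line 2 remove [xkaxq,qgcpe] add [txheo] -> 6 lines: wabxo hejp kweg txheo ytaus kfp
Hunk 6: at line 2 remove [txheo] add [ceyxw,zxlji] -> 7 lines: wabxo hejp kweg ceyxw zxlji ytaus kfp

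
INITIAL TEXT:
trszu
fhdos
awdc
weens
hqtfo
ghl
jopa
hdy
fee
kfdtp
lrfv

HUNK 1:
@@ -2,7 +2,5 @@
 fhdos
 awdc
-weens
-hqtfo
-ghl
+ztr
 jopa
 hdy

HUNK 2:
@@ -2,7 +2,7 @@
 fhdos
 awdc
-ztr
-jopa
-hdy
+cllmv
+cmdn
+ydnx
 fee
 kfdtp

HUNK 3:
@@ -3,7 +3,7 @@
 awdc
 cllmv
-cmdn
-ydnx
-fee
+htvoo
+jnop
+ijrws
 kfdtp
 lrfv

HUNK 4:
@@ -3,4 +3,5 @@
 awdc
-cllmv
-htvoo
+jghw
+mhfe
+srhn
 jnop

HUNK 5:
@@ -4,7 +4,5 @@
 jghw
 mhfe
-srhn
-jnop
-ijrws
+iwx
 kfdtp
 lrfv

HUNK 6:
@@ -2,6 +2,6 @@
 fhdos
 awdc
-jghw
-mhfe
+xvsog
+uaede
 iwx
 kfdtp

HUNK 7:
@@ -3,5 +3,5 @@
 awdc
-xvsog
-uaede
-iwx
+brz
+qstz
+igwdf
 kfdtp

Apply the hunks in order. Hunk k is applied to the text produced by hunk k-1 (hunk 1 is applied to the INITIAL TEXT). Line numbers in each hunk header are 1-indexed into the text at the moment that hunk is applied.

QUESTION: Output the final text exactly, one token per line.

Hunk 1: at line 2 remove [weens,hqtfo,ghl] add [ztr] -> 9 lines: trszu fhdos awdc ztr jopa hdy fee kfdtp lrfv
Hunk 2: at line 2 remove [ztr,jopa,hdy] add [cllmv,cmdn,ydnx] -> 9 lines: trszu fhdos awdc cllmv cmdn ydnx fee kfdtp lrfv
Hunk 3: at line 3 remove [cmdn,ydnx,fee] add [htvoo,jnop,ijrws] -> 9 lines: trszu fhdos awdc cllmv htvoo jnop ijrws kfdtp lrfv
Hunk 4: at line 3 remove [cllmv,htvoo] add [jghw,mhfe,srhn] -> 10 lines: trszu fhdos awdc jghw mhfe srhn jnop ijrws kfdtp lrfv
Hunk 5: at line 4 remove [srhn,jnop,ijrws] add [iwx] -> 8 lines: trszu fhdos awdc jghw mhfe iwx kfdtp lrfv
Hunk 6: at line 2 remove [jghw,mhfe] add [xvsog,uaede] -> 8 lines: trszu fhdos awdc xvsog uaede iwx kfdtp lrfv
Hunk 7: at line 3 remove [xvsog,uaede,iwx] add [brz,qstz,igwdf] -> 8 lines: trszu fhdos awdc brz qstz igwdf kfdtp lrfv

Answer: trszu
fhdos
awdc
brz
qstz
igwdf
kfdtp
lrfv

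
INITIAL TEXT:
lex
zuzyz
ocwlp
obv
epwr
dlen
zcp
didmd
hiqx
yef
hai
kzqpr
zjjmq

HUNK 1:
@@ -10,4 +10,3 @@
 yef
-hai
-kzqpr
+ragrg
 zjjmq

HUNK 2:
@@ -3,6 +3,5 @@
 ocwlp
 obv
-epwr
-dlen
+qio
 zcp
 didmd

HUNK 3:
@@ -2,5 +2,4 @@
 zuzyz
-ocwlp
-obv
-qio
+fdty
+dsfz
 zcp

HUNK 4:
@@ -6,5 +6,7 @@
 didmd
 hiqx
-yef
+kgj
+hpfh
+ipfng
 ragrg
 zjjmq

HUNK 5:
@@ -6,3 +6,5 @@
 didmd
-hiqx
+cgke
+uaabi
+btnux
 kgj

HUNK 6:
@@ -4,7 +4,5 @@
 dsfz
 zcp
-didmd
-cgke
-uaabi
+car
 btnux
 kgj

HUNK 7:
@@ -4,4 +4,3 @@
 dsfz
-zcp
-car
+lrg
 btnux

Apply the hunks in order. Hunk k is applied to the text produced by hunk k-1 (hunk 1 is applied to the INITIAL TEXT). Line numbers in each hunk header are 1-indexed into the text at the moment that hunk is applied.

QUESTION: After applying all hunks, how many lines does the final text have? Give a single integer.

Answer: 11

Derivation:
Hunk 1: at line 10 remove [hai,kzqpr] add [ragrg] -> 12 lines: lex zuzyz ocwlp obv epwr dlen zcp didmd hiqx yef ragrg zjjmq
Hunk 2: at line 3 remove [epwr,dlen] add [qio] -> 11 lines: lex zuzyz ocwlp obv qio zcp didmd hiqx yef ragrg zjjmq
Hunk 3: at line 2 remove [ocwlp,obv,qio] add [fdty,dsfz] -> 10 lines: lex zuzyz fdty dsfz zcp didmd hiqx yef ragrg zjjmq
Hunk 4: at line 6 remove [yef] add [kgj,hpfh,ipfng] -> 12 lines: lex zuzyz fdty dsfz zcp didmd hiqx kgj hpfh ipfng ragrg zjjmq
Hunk 5: at line 6 remove [hiqx] add [cgke,uaabi,btnux] -> 14 lines: lex zuzyz fdty dsfz zcp didmd cgke uaabi btnux kgj hpfh ipfng ragrg zjjmq
Hunk 6: at line 4 remove [didmd,cgke,uaabi] add [car] -> 12 lines: lex zuzyz fdty dsfz zcp car btnux kgj hpfh ipfng ragrg zjjmq
Hunk 7: at line 4 remove [zcp,car] add [lrg] -> 11 lines: lex zuzyz fdty dsfz lrg btnux kgj hpfh ipfng ragrg zjjmq
Final line count: 11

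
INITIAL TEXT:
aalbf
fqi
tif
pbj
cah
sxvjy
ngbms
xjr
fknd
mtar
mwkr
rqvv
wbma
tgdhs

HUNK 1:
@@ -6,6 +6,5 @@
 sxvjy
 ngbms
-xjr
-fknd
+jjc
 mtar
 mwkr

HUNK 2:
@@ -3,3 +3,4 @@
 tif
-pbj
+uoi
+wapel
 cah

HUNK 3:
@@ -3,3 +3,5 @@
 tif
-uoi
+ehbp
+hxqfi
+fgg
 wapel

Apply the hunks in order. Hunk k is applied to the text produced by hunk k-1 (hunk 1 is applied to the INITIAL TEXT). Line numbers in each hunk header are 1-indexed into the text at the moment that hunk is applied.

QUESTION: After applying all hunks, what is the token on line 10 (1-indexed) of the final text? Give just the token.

Answer: ngbms

Derivation:
Hunk 1: at line 6 remove [xjr,fknd] add [jjc] -> 13 lines: aalbf fqi tif pbj cah sxvjy ngbms jjc mtar mwkr rqvv wbma tgdhs
Hunk 2: at line 3 remove [pbj] add [uoi,wapel] -> 14 lines: aalbf fqi tif uoi wapel cah sxvjy ngbms jjc mtar mwkr rqvv wbma tgdhs
Hunk 3: at line 3 remove [uoi] add [ehbp,hxqfi,fgg] -> 16 lines: aalbf fqi tif ehbp hxqfi fgg wapel cah sxvjy ngbms jjc mtar mwkr rqvv wbma tgdhs
Final line 10: ngbms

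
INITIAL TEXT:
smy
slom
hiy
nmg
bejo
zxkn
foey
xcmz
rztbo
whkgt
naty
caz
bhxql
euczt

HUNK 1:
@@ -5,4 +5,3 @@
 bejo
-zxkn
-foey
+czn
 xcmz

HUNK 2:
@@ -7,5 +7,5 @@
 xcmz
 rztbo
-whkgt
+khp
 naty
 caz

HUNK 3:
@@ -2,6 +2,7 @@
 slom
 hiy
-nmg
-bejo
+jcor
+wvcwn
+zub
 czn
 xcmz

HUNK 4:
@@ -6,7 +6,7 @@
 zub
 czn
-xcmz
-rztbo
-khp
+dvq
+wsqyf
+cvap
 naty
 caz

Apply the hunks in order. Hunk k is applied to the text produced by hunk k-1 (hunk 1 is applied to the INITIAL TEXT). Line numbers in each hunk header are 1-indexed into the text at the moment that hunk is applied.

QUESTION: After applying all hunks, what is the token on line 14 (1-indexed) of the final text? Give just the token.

Answer: euczt

Derivation:
Hunk 1: at line 5 remove [zxkn,foey] add [czn] -> 13 lines: smy slom hiy nmg bejo czn xcmz rztbo whkgt naty caz bhxql euczt
Hunk 2: at line 7 remove [whkgt] add [khp] -> 13 lines: smy slom hiy nmg bejo czn xcmz rztbo khp naty caz bhxql euczt
Hunk 3: at line 2 remove [nmg,bejo] add [jcor,wvcwn,zub] -> 14 lines: smy slom hiy jcor wvcwn zub czn xcmz rztbo khp naty caz bhxql euczt
Hunk 4: at line 6 remove [xcmz,rztbo,khp] add [dvq,wsqyf,cvap] -> 14 lines: smy slom hiy jcor wvcwn zub czn dvq wsqyf cvap naty caz bhxql euczt
Final line 14: euczt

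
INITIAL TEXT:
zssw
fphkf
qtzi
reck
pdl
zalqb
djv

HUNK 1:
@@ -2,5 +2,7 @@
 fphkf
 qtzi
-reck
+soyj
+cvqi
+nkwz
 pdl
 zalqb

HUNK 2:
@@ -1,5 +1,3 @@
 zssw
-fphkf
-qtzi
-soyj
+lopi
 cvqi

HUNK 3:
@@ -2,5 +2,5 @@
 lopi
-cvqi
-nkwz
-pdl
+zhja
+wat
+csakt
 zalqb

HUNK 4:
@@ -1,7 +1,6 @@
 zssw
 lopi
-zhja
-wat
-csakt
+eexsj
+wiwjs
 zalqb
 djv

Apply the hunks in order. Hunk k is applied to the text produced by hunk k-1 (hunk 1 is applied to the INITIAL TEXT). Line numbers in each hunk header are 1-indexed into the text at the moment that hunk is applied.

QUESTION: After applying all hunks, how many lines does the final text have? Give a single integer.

Answer: 6

Derivation:
Hunk 1: at line 2 remove [reck] add [soyj,cvqi,nkwz] -> 9 lines: zssw fphkf qtzi soyj cvqi nkwz pdl zalqb djv
Hunk 2: at line 1 remove [fphkf,qtzi,soyj] add [lopi] -> 7 lines: zssw lopi cvqi nkwz pdl zalqb djv
Hunk 3: at line 2 remove [cvqi,nkwz,pdl] add [zhja,wat,csakt] -> 7 lines: zssw lopi zhja wat csakt zalqb djv
Hunk 4: at line 1 remove [zhja,wat,csakt] add [eexsj,wiwjs] -> 6 lines: zssw lopi eexsj wiwjs zalqb djv
Final line count: 6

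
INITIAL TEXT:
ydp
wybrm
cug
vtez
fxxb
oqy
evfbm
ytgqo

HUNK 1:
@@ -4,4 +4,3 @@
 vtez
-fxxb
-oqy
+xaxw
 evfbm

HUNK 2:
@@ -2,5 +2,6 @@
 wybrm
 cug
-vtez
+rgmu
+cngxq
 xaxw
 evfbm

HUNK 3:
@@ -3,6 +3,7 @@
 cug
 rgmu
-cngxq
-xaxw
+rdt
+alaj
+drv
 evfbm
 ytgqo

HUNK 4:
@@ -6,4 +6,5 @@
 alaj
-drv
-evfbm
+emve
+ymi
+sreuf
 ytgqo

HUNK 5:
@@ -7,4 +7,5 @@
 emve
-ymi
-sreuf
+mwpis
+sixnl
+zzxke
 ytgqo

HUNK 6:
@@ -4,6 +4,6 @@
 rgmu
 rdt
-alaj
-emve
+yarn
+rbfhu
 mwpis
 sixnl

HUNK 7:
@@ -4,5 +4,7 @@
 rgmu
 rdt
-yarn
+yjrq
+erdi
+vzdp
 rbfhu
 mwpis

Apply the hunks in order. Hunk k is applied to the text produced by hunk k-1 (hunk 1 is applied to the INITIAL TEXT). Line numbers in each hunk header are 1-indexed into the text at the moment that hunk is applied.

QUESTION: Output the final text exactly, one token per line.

Hunk 1: at line 4 remove [fxxb,oqy] add [xaxw] -> 7 lines: ydp wybrm cug vtez xaxw evfbm ytgqo
Hunk 2: at line 2 remove [vtez] add [rgmu,cngxq] -> 8 lines: ydp wybrm cug rgmu cngxq xaxw evfbm ytgqo
Hunk 3: at line 3 remove [cngxq,xaxw] add [rdt,alaj,drv] -> 9 lines: ydp wybrm cug rgmu rdt alaj drv evfbm ytgqo
Hunk 4: at line 6 remove [drv,evfbm] add [emve,ymi,sreuf] -> 10 lines: ydp wybrm cug rgmu rdt alaj emve ymi sreuf ytgqo
Hunk 5: at line 7 remove [ymi,sreuf] add [mwpis,sixnl,zzxke] -> 11 lines: ydp wybrm cug rgmu rdt alaj emve mwpis sixnl zzxke ytgqo
Hunk 6: at line 4 remove [alaj,emve] add [yarn,rbfhu] -> 11 lines: ydp wybrm cug rgmu rdt yarn rbfhu mwpis sixnl zzxke ytgqo
Hunk 7: at line 4 remove [yarn] add [yjrq,erdi,vzdp] -> 13 lines: ydp wybrm cug rgmu rdt yjrq erdi vzdp rbfhu mwpis sixnl zzxke ytgqo

Answer: ydp
wybrm
cug
rgmu
rdt
yjrq
erdi
vzdp
rbfhu
mwpis
sixnl
zzxke
ytgqo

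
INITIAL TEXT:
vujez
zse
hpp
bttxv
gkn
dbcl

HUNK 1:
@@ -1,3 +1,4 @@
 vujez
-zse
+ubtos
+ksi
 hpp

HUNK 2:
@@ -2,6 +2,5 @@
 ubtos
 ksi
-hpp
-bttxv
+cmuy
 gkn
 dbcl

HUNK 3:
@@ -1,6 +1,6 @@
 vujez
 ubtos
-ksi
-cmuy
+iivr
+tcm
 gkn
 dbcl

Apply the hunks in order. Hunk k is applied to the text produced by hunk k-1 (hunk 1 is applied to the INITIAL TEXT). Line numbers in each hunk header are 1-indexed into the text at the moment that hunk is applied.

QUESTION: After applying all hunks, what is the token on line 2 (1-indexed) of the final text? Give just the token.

Hunk 1: at line 1 remove [zse] add [ubtos,ksi] -> 7 lines: vujez ubtos ksi hpp bttxv gkn dbcl
Hunk 2: at line 2 remove [hpp,bttxv] add [cmuy] -> 6 lines: vujez ubtos ksi cmuy gkn dbcl
Hunk 3: at line 1 remove [ksi,cmuy] add [iivr,tcm] -> 6 lines: vujez ubtos iivr tcm gkn dbcl
Final line 2: ubtos

Answer: ubtos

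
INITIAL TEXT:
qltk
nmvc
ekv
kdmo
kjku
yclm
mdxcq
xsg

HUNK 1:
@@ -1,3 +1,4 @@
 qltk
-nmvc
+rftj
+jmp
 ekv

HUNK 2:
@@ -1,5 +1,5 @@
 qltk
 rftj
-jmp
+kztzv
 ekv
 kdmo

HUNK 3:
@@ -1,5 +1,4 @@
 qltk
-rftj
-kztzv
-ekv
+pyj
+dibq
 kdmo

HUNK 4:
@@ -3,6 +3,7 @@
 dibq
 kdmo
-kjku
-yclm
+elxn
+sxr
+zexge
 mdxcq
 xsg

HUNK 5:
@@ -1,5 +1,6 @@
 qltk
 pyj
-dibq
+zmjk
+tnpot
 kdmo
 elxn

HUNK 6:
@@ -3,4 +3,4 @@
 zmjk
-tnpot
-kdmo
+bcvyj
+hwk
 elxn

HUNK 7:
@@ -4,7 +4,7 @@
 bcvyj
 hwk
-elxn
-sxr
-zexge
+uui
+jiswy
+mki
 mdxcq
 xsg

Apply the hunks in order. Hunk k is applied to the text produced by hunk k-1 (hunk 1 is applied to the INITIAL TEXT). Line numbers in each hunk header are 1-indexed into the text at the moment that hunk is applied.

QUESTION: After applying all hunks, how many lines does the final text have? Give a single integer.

Answer: 10

Derivation:
Hunk 1: at line 1 remove [nmvc] add [rftj,jmp] -> 9 lines: qltk rftj jmp ekv kdmo kjku yclm mdxcq xsg
Hunk 2: at line 1 remove [jmp] add [kztzv] -> 9 lines: qltk rftj kztzv ekv kdmo kjku yclm mdxcq xsg
Hunk 3: at line 1 remove [rftj,kztzv,ekv] add [pyj,dibq] -> 8 lines: qltk pyj dibq kdmo kjku yclm mdxcq xsg
Hunk 4: at line 3 remove [kjku,yclm] add [elxn,sxr,zexge] -> 9 lines: qltk pyj dibq kdmo elxn sxr zexge mdxcq xsg
Hunk 5: at line 1 remove [dibq] add [zmjk,tnpot] -> 10 lines: qltk pyj zmjk tnpot kdmo elxn sxr zexge mdxcq xsg
Hunk 6: at line 3 remove [tnpot,kdmo] add [bcvyj,hwk] -> 10 lines: qltk pyj zmjk bcvyj hwk elxn sxr zexge mdxcq xsg
Hunk 7: at line 4 remove [elxn,sxr,zexge] add [uui,jiswy,mki] -> 10 lines: qltk pyj zmjk bcvyj hwk uui jiswy mki mdxcq xsg
Final line count: 10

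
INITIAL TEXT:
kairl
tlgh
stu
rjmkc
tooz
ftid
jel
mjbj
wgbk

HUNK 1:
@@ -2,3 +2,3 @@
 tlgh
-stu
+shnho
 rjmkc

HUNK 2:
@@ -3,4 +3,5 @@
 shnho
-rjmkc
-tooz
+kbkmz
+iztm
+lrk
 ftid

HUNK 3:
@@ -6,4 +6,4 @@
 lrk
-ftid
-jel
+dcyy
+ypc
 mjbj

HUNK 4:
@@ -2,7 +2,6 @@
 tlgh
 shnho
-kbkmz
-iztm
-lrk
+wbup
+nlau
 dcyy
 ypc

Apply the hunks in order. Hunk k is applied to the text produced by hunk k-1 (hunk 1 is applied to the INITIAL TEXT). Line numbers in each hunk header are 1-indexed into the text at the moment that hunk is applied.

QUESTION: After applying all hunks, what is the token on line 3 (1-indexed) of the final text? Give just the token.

Answer: shnho

Derivation:
Hunk 1: at line 2 remove [stu] add [shnho] -> 9 lines: kairl tlgh shnho rjmkc tooz ftid jel mjbj wgbk
Hunk 2: at line 3 remove [rjmkc,tooz] add [kbkmz,iztm,lrk] -> 10 lines: kairl tlgh shnho kbkmz iztm lrk ftid jel mjbj wgbk
Hunk 3: at line 6 remove [ftid,jel] add [dcyy,ypc] -> 10 lines: kairl tlgh shnho kbkmz iztm lrk dcyy ypc mjbj wgbk
Hunk 4: at line 2 remove [kbkmz,iztm,lrk] add [wbup,nlau] -> 9 lines: kairl tlgh shnho wbup nlau dcyy ypc mjbj wgbk
Final line 3: shnho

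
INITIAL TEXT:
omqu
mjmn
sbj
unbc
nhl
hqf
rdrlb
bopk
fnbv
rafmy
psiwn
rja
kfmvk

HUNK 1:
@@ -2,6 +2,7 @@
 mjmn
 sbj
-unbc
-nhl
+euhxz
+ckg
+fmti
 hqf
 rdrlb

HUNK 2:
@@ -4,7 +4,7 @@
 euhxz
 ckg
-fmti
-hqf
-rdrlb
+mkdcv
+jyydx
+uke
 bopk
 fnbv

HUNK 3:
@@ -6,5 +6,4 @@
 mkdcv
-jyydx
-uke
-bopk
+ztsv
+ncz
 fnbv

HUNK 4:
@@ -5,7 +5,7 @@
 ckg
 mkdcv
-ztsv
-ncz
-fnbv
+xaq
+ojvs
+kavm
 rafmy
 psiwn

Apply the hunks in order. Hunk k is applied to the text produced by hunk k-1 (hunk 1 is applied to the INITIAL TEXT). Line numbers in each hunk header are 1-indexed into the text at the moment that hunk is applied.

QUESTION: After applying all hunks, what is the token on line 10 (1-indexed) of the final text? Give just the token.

Answer: rafmy

Derivation:
Hunk 1: at line 2 remove [unbc,nhl] add [euhxz,ckg,fmti] -> 14 lines: omqu mjmn sbj euhxz ckg fmti hqf rdrlb bopk fnbv rafmy psiwn rja kfmvk
Hunk 2: at line 4 remove [fmti,hqf,rdrlb] add [mkdcv,jyydx,uke] -> 14 lines: omqu mjmn sbj euhxz ckg mkdcv jyydx uke bopk fnbv rafmy psiwn rja kfmvk
Hunk 3: at line 6 remove [jyydx,uke,bopk] add [ztsv,ncz] -> 13 lines: omqu mjmn sbj euhxz ckg mkdcv ztsv ncz fnbv rafmy psiwn rja kfmvk
Hunk 4: at line 5 remove [ztsv,ncz,fnbv] add [xaq,ojvs,kavm] -> 13 lines: omqu mjmn sbj euhxz ckg mkdcv xaq ojvs kavm rafmy psiwn rja kfmvk
Final line 10: rafmy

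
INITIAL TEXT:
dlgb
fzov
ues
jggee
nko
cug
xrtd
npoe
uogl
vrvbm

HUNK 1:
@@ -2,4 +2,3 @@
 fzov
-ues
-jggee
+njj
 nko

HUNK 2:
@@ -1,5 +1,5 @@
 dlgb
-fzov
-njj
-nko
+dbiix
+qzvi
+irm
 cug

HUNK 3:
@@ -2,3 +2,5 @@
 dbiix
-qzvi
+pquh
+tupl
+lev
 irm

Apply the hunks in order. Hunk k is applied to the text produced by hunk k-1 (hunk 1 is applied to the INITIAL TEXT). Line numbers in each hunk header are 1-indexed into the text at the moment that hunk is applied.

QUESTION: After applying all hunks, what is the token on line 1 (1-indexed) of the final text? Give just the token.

Hunk 1: at line 2 remove [ues,jggee] add [njj] -> 9 lines: dlgb fzov njj nko cug xrtd npoe uogl vrvbm
Hunk 2: at line 1 remove [fzov,njj,nko] add [dbiix,qzvi,irm] -> 9 lines: dlgb dbiix qzvi irm cug xrtd npoe uogl vrvbm
Hunk 3: at line 2 remove [qzvi] add [pquh,tupl,lev] -> 11 lines: dlgb dbiix pquh tupl lev irm cug xrtd npoe uogl vrvbm
Final line 1: dlgb

Answer: dlgb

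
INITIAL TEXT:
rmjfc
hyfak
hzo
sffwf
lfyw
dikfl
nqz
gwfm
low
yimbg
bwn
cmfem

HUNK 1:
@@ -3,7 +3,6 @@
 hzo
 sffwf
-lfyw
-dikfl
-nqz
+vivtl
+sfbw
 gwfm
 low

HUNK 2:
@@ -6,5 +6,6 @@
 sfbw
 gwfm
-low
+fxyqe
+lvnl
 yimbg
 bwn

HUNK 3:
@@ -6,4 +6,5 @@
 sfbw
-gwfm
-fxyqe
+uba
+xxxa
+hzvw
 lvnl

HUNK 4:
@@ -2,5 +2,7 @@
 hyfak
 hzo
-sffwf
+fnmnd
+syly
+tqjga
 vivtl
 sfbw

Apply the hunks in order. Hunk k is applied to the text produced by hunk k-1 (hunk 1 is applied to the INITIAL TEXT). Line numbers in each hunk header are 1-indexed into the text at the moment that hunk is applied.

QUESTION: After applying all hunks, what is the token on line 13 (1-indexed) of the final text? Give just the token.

Hunk 1: at line 3 remove [lfyw,dikfl,nqz] add [vivtl,sfbw] -> 11 lines: rmjfc hyfak hzo sffwf vivtl sfbw gwfm low yimbg bwn cmfem
Hunk 2: at line 6 remove [low] add [fxyqe,lvnl] -> 12 lines: rmjfc hyfak hzo sffwf vivtl sfbw gwfm fxyqe lvnl yimbg bwn cmfem
Hunk 3: at line 6 remove [gwfm,fxyqe] add [uba,xxxa,hzvw] -> 13 lines: rmjfc hyfak hzo sffwf vivtl sfbw uba xxxa hzvw lvnl yimbg bwn cmfem
Hunk 4: at line 2 remove [sffwf] add [fnmnd,syly,tqjga] -> 15 lines: rmjfc hyfak hzo fnmnd syly tqjga vivtl sfbw uba xxxa hzvw lvnl yimbg bwn cmfem
Final line 13: yimbg

Answer: yimbg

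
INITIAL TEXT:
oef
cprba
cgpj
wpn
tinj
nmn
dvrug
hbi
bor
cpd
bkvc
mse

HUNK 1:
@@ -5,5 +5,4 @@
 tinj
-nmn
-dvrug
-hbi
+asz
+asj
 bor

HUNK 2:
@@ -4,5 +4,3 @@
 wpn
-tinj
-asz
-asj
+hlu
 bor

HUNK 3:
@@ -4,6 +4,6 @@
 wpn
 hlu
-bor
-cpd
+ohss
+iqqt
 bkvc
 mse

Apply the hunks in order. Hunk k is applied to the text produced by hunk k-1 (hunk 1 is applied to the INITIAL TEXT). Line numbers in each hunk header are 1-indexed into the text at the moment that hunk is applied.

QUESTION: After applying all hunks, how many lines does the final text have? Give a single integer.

Hunk 1: at line 5 remove [nmn,dvrug,hbi] add [asz,asj] -> 11 lines: oef cprba cgpj wpn tinj asz asj bor cpd bkvc mse
Hunk 2: at line 4 remove [tinj,asz,asj] add [hlu] -> 9 lines: oef cprba cgpj wpn hlu bor cpd bkvc mse
Hunk 3: at line 4 remove [bor,cpd] add [ohss,iqqt] -> 9 lines: oef cprba cgpj wpn hlu ohss iqqt bkvc mse
Final line count: 9

Answer: 9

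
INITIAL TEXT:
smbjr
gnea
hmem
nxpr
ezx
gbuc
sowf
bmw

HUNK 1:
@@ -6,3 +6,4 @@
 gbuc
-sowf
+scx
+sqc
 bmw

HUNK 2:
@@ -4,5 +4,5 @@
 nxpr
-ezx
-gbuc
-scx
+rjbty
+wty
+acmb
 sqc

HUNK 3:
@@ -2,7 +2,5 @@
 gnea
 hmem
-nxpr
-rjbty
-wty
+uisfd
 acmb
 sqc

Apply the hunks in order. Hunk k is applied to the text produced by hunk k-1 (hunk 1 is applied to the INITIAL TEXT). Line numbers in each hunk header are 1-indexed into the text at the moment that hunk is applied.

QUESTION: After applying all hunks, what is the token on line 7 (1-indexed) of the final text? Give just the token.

Answer: bmw

Derivation:
Hunk 1: at line 6 remove [sowf] add [scx,sqc] -> 9 lines: smbjr gnea hmem nxpr ezx gbuc scx sqc bmw
Hunk 2: at line 4 remove [ezx,gbuc,scx] add [rjbty,wty,acmb] -> 9 lines: smbjr gnea hmem nxpr rjbty wty acmb sqc bmw
Hunk 3: at line 2 remove [nxpr,rjbty,wty] add [uisfd] -> 7 lines: smbjr gnea hmem uisfd acmb sqc bmw
Final line 7: bmw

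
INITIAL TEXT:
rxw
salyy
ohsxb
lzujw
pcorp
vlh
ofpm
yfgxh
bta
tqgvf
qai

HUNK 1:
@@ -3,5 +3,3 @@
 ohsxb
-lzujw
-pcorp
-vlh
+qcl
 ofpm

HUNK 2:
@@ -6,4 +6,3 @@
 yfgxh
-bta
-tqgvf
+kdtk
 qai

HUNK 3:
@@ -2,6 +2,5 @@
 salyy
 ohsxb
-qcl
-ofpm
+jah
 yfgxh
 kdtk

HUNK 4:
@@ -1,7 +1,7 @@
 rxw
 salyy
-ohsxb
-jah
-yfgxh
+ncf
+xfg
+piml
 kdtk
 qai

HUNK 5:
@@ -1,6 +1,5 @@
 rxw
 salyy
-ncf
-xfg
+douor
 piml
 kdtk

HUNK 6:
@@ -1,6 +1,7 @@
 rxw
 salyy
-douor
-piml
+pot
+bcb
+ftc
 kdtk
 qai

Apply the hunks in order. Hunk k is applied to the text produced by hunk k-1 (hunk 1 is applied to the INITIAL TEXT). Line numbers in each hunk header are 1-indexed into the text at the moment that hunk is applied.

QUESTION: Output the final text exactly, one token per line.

Answer: rxw
salyy
pot
bcb
ftc
kdtk
qai

Derivation:
Hunk 1: at line 3 remove [lzujw,pcorp,vlh] add [qcl] -> 9 lines: rxw salyy ohsxb qcl ofpm yfgxh bta tqgvf qai
Hunk 2: at line 6 remove [bta,tqgvf] add [kdtk] -> 8 lines: rxw salyy ohsxb qcl ofpm yfgxh kdtk qai
Hunk 3: at line 2 remove [qcl,ofpm] add [jah] -> 7 lines: rxw salyy ohsxb jah yfgxh kdtk qai
Hunk 4: at line 1 remove [ohsxb,jah,yfgxh] add [ncf,xfg,piml] -> 7 lines: rxw salyy ncf xfg piml kdtk qai
Hunk 5: at line 1 remove [ncf,xfg] add [douor] -> 6 lines: rxw salyy douor piml kdtk qai
Hunk 6: at line 1 remove [douor,piml] add [pot,bcb,ftc] -> 7 lines: rxw salyy pot bcb ftc kdtk qai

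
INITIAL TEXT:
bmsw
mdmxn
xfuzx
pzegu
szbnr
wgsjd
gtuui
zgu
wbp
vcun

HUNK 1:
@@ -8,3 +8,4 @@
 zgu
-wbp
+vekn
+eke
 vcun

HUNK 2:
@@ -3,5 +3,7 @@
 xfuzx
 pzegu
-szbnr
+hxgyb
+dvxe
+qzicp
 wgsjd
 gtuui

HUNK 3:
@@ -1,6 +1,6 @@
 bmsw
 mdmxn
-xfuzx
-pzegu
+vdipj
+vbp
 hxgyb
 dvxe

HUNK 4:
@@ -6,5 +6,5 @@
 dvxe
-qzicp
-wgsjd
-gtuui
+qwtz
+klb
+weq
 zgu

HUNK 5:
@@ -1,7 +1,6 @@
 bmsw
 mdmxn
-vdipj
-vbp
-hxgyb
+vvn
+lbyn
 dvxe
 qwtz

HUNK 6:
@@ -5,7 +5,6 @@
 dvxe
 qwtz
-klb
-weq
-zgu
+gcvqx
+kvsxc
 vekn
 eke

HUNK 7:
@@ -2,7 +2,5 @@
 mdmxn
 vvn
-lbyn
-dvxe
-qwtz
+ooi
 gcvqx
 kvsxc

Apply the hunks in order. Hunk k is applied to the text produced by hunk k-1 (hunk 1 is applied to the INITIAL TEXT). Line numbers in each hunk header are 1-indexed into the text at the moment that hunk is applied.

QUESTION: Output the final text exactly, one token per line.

Answer: bmsw
mdmxn
vvn
ooi
gcvqx
kvsxc
vekn
eke
vcun

Derivation:
Hunk 1: at line 8 remove [wbp] add [vekn,eke] -> 11 lines: bmsw mdmxn xfuzx pzegu szbnr wgsjd gtuui zgu vekn eke vcun
Hunk 2: at line 3 remove [szbnr] add [hxgyb,dvxe,qzicp] -> 13 lines: bmsw mdmxn xfuzx pzegu hxgyb dvxe qzicp wgsjd gtuui zgu vekn eke vcun
Hunk 3: at line 1 remove [xfuzx,pzegu] add [vdipj,vbp] -> 13 lines: bmsw mdmxn vdipj vbp hxgyb dvxe qzicp wgsjd gtuui zgu vekn eke vcun
Hunk 4: at line 6 remove [qzicp,wgsjd,gtuui] add [qwtz,klb,weq] -> 13 lines: bmsw mdmxn vdipj vbp hxgyb dvxe qwtz klb weq zgu vekn eke vcun
Hunk 5: at line 1 remove [vdipj,vbp,hxgyb] add [vvn,lbyn] -> 12 lines: bmsw mdmxn vvn lbyn dvxe qwtz klb weq zgu vekn eke vcun
Hunk 6: at line 5 remove [klb,weq,zgu] add [gcvqx,kvsxc] -> 11 lines: bmsw mdmxn vvn lbyn dvxe qwtz gcvqx kvsxc vekn eke vcun
Hunk 7: at line 2 remove [lbyn,dvxe,qwtz] add [ooi] -> 9 lines: bmsw mdmxn vvn ooi gcvqx kvsxc vekn eke vcun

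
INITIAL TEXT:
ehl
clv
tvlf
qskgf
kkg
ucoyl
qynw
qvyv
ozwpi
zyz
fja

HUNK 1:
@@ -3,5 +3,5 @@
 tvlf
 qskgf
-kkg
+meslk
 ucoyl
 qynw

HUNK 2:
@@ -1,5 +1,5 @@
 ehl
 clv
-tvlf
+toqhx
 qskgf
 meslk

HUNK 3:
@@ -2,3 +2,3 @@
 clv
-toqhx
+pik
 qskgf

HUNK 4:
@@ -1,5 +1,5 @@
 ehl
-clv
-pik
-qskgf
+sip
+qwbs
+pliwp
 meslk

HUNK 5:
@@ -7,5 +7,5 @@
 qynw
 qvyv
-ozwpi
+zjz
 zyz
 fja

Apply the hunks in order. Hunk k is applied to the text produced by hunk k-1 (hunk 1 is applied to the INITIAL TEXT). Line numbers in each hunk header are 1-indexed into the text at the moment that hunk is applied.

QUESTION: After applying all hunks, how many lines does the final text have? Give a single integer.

Answer: 11

Derivation:
Hunk 1: at line 3 remove [kkg] add [meslk] -> 11 lines: ehl clv tvlf qskgf meslk ucoyl qynw qvyv ozwpi zyz fja
Hunk 2: at line 1 remove [tvlf] add [toqhx] -> 11 lines: ehl clv toqhx qskgf meslk ucoyl qynw qvyv ozwpi zyz fja
Hunk 3: at line 2 remove [toqhx] add [pik] -> 11 lines: ehl clv pik qskgf meslk ucoyl qynw qvyv ozwpi zyz fja
Hunk 4: at line 1 remove [clv,pik,qskgf] add [sip,qwbs,pliwp] -> 11 lines: ehl sip qwbs pliwp meslk ucoyl qynw qvyv ozwpi zyz fja
Hunk 5: at line 7 remove [ozwpi] add [zjz] -> 11 lines: ehl sip qwbs pliwp meslk ucoyl qynw qvyv zjz zyz fja
Final line count: 11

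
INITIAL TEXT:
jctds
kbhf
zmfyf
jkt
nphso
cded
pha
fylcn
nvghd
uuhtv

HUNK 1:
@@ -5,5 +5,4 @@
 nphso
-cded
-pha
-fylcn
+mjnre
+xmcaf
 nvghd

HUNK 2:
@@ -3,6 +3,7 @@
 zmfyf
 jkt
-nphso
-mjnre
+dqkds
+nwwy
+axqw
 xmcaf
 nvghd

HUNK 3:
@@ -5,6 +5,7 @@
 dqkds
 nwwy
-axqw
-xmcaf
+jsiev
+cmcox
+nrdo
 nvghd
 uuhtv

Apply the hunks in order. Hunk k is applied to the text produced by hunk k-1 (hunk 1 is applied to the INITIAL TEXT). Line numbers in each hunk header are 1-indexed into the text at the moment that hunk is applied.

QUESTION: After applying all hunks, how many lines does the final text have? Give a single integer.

Hunk 1: at line 5 remove [cded,pha,fylcn] add [mjnre,xmcaf] -> 9 lines: jctds kbhf zmfyf jkt nphso mjnre xmcaf nvghd uuhtv
Hunk 2: at line 3 remove [nphso,mjnre] add [dqkds,nwwy,axqw] -> 10 lines: jctds kbhf zmfyf jkt dqkds nwwy axqw xmcaf nvghd uuhtv
Hunk 3: at line 5 remove [axqw,xmcaf] add [jsiev,cmcox,nrdo] -> 11 lines: jctds kbhf zmfyf jkt dqkds nwwy jsiev cmcox nrdo nvghd uuhtv
Final line count: 11

Answer: 11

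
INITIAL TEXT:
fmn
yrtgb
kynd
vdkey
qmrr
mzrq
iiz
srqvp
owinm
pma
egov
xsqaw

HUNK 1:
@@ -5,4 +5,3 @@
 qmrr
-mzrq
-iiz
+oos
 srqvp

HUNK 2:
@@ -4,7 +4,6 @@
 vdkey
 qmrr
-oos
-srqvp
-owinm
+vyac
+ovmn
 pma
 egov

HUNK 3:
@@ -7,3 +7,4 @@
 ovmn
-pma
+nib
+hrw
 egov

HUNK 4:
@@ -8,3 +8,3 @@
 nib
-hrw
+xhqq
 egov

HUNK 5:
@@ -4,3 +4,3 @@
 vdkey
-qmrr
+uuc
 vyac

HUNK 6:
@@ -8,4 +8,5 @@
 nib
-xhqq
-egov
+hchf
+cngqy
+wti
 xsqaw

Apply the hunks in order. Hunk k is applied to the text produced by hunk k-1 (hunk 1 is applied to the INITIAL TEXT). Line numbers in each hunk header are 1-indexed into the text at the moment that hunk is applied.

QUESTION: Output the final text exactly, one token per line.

Answer: fmn
yrtgb
kynd
vdkey
uuc
vyac
ovmn
nib
hchf
cngqy
wti
xsqaw

Derivation:
Hunk 1: at line 5 remove [mzrq,iiz] add [oos] -> 11 lines: fmn yrtgb kynd vdkey qmrr oos srqvp owinm pma egov xsqaw
Hunk 2: at line 4 remove [oos,srqvp,owinm] add [vyac,ovmn] -> 10 lines: fmn yrtgb kynd vdkey qmrr vyac ovmn pma egov xsqaw
Hunk 3: at line 7 remove [pma] add [nib,hrw] -> 11 lines: fmn yrtgb kynd vdkey qmrr vyac ovmn nib hrw egov xsqaw
Hunk 4: at line 8 remove [hrw] add [xhqq] -> 11 lines: fmn yrtgb kynd vdkey qmrr vyac ovmn nib xhqq egov xsqaw
Hunk 5: at line 4 remove [qmrr] add [uuc] -> 11 lines: fmn yrtgb kynd vdkey uuc vyac ovmn nib xhqq egov xsqaw
Hunk 6: at line 8 remove [xhqq,egov] add [hchf,cngqy,wti] -> 12 lines: fmn yrtgb kynd vdkey uuc vyac ovmn nib hchf cngqy wti xsqaw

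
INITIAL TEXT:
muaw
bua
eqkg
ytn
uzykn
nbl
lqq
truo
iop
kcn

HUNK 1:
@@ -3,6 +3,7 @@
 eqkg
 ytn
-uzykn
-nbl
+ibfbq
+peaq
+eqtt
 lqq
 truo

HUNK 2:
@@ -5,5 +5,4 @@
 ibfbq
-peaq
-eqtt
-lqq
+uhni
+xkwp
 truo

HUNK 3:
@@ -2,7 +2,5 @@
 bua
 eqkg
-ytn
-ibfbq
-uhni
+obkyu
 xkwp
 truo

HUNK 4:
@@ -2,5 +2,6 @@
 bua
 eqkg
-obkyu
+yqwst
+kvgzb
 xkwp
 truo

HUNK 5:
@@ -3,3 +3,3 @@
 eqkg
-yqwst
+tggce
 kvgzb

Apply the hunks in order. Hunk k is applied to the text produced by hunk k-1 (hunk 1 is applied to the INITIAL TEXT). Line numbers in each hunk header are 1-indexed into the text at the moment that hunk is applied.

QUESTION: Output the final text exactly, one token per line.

Answer: muaw
bua
eqkg
tggce
kvgzb
xkwp
truo
iop
kcn

Derivation:
Hunk 1: at line 3 remove [uzykn,nbl] add [ibfbq,peaq,eqtt] -> 11 lines: muaw bua eqkg ytn ibfbq peaq eqtt lqq truo iop kcn
Hunk 2: at line 5 remove [peaq,eqtt,lqq] add [uhni,xkwp] -> 10 lines: muaw bua eqkg ytn ibfbq uhni xkwp truo iop kcn
Hunk 3: at line 2 remove [ytn,ibfbq,uhni] add [obkyu] -> 8 lines: muaw bua eqkg obkyu xkwp truo iop kcn
Hunk 4: at line 2 remove [obkyu] add [yqwst,kvgzb] -> 9 lines: muaw bua eqkg yqwst kvgzb xkwp truo iop kcn
Hunk 5: at line 3 remove [yqwst] add [tggce] -> 9 lines: muaw bua eqkg tggce kvgzb xkwp truo iop kcn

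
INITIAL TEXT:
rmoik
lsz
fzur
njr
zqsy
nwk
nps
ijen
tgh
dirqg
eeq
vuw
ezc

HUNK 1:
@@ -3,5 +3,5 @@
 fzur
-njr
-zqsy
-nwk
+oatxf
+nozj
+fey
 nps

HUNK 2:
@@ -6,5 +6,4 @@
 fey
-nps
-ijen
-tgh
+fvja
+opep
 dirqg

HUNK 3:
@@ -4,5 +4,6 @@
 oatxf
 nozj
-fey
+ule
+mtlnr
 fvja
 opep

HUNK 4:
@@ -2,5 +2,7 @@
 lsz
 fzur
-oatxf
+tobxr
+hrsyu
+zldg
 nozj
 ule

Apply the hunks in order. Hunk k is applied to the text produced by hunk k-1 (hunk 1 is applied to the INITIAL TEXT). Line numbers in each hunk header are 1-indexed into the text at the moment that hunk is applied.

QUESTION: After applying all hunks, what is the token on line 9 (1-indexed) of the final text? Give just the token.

Answer: mtlnr

Derivation:
Hunk 1: at line 3 remove [njr,zqsy,nwk] add [oatxf,nozj,fey] -> 13 lines: rmoik lsz fzur oatxf nozj fey nps ijen tgh dirqg eeq vuw ezc
Hunk 2: at line 6 remove [nps,ijen,tgh] add [fvja,opep] -> 12 lines: rmoik lsz fzur oatxf nozj fey fvja opep dirqg eeq vuw ezc
Hunk 3: at line 4 remove [fey] add [ule,mtlnr] -> 13 lines: rmoik lsz fzur oatxf nozj ule mtlnr fvja opep dirqg eeq vuw ezc
Hunk 4: at line 2 remove [oatxf] add [tobxr,hrsyu,zldg] -> 15 lines: rmoik lsz fzur tobxr hrsyu zldg nozj ule mtlnr fvja opep dirqg eeq vuw ezc
Final line 9: mtlnr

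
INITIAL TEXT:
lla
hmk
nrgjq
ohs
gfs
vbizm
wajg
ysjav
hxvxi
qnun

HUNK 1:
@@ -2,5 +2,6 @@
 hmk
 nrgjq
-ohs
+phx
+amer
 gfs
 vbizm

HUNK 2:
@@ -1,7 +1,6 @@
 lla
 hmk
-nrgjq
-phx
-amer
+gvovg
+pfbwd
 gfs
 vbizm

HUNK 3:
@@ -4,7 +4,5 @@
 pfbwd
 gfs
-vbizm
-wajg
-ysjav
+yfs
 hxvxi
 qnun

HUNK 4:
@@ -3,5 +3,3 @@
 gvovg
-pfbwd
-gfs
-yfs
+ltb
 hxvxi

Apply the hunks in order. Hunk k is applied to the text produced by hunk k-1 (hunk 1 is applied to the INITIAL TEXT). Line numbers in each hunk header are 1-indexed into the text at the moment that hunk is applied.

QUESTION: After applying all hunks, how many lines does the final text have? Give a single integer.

Hunk 1: at line 2 remove [ohs] add [phx,amer] -> 11 lines: lla hmk nrgjq phx amer gfs vbizm wajg ysjav hxvxi qnun
Hunk 2: at line 1 remove [nrgjq,phx,amer] add [gvovg,pfbwd] -> 10 lines: lla hmk gvovg pfbwd gfs vbizm wajg ysjav hxvxi qnun
Hunk 3: at line 4 remove [vbizm,wajg,ysjav] add [yfs] -> 8 lines: lla hmk gvovg pfbwd gfs yfs hxvxi qnun
Hunk 4: at line 3 remove [pfbwd,gfs,yfs] add [ltb] -> 6 lines: lla hmk gvovg ltb hxvxi qnun
Final line count: 6

Answer: 6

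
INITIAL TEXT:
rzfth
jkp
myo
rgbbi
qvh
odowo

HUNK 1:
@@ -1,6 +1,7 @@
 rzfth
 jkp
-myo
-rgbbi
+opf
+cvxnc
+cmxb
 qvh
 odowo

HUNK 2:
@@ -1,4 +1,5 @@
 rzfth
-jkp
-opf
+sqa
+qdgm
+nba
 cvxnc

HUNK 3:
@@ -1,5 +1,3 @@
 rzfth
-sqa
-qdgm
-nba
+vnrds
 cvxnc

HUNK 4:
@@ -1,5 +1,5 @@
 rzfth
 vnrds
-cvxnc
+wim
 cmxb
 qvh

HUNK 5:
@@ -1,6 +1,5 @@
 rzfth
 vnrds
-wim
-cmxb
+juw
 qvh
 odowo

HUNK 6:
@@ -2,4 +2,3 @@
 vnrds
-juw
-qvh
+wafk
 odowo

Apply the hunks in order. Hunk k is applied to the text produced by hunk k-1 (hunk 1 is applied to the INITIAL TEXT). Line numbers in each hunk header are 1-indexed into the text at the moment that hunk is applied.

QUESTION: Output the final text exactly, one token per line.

Hunk 1: at line 1 remove [myo,rgbbi] add [opf,cvxnc,cmxb] -> 7 lines: rzfth jkp opf cvxnc cmxb qvh odowo
Hunk 2: at line 1 remove [jkp,opf] add [sqa,qdgm,nba] -> 8 lines: rzfth sqa qdgm nba cvxnc cmxb qvh odowo
Hunk 3: at line 1 remove [sqa,qdgm,nba] add [vnrds] -> 6 lines: rzfth vnrds cvxnc cmxb qvh odowo
Hunk 4: at line 1 remove [cvxnc] add [wim] -> 6 lines: rzfth vnrds wim cmxb qvh odowo
Hunk 5: at line 1 remove [wim,cmxb] add [juw] -> 5 lines: rzfth vnrds juw qvh odowo
Hunk 6: at line 2 remove [juw,qvh] add [wafk] -> 4 lines: rzfth vnrds wafk odowo

Answer: rzfth
vnrds
wafk
odowo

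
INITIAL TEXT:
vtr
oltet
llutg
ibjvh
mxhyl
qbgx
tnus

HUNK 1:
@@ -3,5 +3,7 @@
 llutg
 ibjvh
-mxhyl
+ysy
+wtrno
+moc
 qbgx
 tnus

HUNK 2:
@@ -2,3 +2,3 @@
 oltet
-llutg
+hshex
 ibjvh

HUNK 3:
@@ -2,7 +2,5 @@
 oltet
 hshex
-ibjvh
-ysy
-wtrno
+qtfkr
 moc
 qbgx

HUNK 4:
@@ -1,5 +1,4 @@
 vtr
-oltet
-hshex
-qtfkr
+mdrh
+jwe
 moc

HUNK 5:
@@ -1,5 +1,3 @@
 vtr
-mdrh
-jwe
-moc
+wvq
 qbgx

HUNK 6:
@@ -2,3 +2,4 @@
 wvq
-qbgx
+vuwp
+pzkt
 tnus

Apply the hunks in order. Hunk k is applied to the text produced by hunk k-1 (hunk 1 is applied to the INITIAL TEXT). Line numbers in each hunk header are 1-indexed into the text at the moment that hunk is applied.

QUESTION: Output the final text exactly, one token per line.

Hunk 1: at line 3 remove [mxhyl] add [ysy,wtrno,moc] -> 9 lines: vtr oltet llutg ibjvh ysy wtrno moc qbgx tnus
Hunk 2: at line 2 remove [llutg] add [hshex] -> 9 lines: vtr oltet hshex ibjvh ysy wtrno moc qbgx tnus
Hunk 3: at line 2 remove [ibjvh,ysy,wtrno] add [qtfkr] -> 7 lines: vtr oltet hshex qtfkr moc qbgx tnus
Hunk 4: at line 1 remove [oltet,hshex,qtfkr] add [mdrh,jwe] -> 6 lines: vtr mdrh jwe moc qbgx tnus
Hunk 5: at line 1 remove [mdrh,jwe,moc] add [wvq] -> 4 lines: vtr wvq qbgx tnus
Hunk 6: at line 2 remove [qbgx] add [vuwp,pzkt] -> 5 lines: vtr wvq vuwp pzkt tnus

Answer: vtr
wvq
vuwp
pzkt
tnus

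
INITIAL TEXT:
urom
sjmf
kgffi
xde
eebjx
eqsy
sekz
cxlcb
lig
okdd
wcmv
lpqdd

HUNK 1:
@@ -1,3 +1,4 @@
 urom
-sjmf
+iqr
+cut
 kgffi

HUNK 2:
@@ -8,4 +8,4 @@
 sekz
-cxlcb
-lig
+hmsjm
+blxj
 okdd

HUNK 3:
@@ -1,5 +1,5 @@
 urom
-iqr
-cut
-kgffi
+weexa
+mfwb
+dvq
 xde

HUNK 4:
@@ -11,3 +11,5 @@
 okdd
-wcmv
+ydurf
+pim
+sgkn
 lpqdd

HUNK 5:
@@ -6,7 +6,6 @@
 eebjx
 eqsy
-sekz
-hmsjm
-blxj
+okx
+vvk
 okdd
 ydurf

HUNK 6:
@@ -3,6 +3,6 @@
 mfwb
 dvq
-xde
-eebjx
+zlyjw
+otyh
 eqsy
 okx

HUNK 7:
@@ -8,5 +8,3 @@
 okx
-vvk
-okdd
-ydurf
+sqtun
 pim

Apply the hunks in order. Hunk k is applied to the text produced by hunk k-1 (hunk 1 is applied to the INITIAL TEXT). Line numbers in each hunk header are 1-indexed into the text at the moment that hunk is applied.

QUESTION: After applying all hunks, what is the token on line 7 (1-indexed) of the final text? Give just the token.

Hunk 1: at line 1 remove [sjmf] add [iqr,cut] -> 13 lines: urom iqr cut kgffi xde eebjx eqsy sekz cxlcb lig okdd wcmv lpqdd
Hunk 2: at line 8 remove [cxlcb,lig] add [hmsjm,blxj] -> 13 lines: urom iqr cut kgffi xde eebjx eqsy sekz hmsjm blxj okdd wcmv lpqdd
Hunk 3: at line 1 remove [iqr,cut,kgffi] add [weexa,mfwb,dvq] -> 13 lines: urom weexa mfwb dvq xde eebjx eqsy sekz hmsjm blxj okdd wcmv lpqdd
Hunk 4: at line 11 remove [wcmv] add [ydurf,pim,sgkn] -> 15 lines: urom weexa mfwb dvq xde eebjx eqsy sekz hmsjm blxj okdd ydurf pim sgkn lpqdd
Hunk 5: at line 6 remove [sekz,hmsjm,blxj] add [okx,vvk] -> 14 lines: urom weexa mfwb dvq xde eebjx eqsy okx vvk okdd ydurf pim sgkn lpqdd
Hunk 6: at line 3 remove [xde,eebjx] add [zlyjw,otyh] -> 14 lines: urom weexa mfwb dvq zlyjw otyh eqsy okx vvk okdd ydurf pim sgkn lpqdd
Hunk 7: at line 8 remove [vvk,okdd,ydurf] add [sqtun] -> 12 lines: urom weexa mfwb dvq zlyjw otyh eqsy okx sqtun pim sgkn lpqdd
Final line 7: eqsy

Answer: eqsy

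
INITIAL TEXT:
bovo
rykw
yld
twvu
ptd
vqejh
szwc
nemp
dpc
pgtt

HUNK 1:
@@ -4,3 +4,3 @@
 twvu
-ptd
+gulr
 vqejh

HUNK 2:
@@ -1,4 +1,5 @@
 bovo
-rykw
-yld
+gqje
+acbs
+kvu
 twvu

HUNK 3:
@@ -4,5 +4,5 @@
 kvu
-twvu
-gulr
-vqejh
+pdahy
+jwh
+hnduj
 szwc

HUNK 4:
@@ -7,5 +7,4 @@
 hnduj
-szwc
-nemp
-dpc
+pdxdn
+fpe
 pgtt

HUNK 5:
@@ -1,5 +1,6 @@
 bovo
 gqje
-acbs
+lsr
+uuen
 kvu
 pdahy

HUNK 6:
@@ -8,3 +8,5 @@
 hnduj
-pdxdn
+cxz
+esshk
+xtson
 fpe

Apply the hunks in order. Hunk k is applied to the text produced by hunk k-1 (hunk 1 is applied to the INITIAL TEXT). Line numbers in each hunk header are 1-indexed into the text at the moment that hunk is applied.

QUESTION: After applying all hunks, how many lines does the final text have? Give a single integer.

Hunk 1: at line 4 remove [ptd] add [gulr] -> 10 lines: bovo rykw yld twvu gulr vqejh szwc nemp dpc pgtt
Hunk 2: at line 1 remove [rykw,yld] add [gqje,acbs,kvu] -> 11 lines: bovo gqje acbs kvu twvu gulr vqejh szwc nemp dpc pgtt
Hunk 3: at line 4 remove [twvu,gulr,vqejh] add [pdahy,jwh,hnduj] -> 11 lines: bovo gqje acbs kvu pdahy jwh hnduj szwc nemp dpc pgtt
Hunk 4: at line 7 remove [szwc,nemp,dpc] add [pdxdn,fpe] -> 10 lines: bovo gqje acbs kvu pdahy jwh hnduj pdxdn fpe pgtt
Hunk 5: at line 1 remove [acbs] add [lsr,uuen] -> 11 lines: bovo gqje lsr uuen kvu pdahy jwh hnduj pdxdn fpe pgtt
Hunk 6: at line 8 remove [pdxdn] add [cxz,esshk,xtson] -> 13 lines: bovo gqje lsr uuen kvu pdahy jwh hnduj cxz esshk xtson fpe pgtt
Final line count: 13

Answer: 13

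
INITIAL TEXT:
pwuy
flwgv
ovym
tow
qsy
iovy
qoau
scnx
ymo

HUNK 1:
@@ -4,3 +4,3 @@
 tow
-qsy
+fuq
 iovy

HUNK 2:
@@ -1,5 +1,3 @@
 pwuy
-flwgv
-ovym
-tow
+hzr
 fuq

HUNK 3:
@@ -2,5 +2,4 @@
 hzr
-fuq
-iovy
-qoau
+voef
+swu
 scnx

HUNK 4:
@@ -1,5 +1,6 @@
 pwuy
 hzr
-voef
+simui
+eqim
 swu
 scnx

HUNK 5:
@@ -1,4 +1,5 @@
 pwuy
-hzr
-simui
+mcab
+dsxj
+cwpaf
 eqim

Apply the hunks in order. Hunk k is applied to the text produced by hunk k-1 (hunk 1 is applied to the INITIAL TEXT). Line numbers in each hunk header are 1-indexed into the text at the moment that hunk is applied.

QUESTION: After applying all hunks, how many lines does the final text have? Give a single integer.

Hunk 1: at line 4 remove [qsy] add [fuq] -> 9 lines: pwuy flwgv ovym tow fuq iovy qoau scnx ymo
Hunk 2: at line 1 remove [flwgv,ovym,tow] add [hzr] -> 7 lines: pwuy hzr fuq iovy qoau scnx ymo
Hunk 3: at line 2 remove [fuq,iovy,qoau] add [voef,swu] -> 6 lines: pwuy hzr voef swu scnx ymo
Hunk 4: at line 1 remove [voef] add [simui,eqim] -> 7 lines: pwuy hzr simui eqim swu scnx ymo
Hunk 5: at line 1 remove [hzr,simui] add [mcab,dsxj,cwpaf] -> 8 lines: pwuy mcab dsxj cwpaf eqim swu scnx ymo
Final line count: 8

Answer: 8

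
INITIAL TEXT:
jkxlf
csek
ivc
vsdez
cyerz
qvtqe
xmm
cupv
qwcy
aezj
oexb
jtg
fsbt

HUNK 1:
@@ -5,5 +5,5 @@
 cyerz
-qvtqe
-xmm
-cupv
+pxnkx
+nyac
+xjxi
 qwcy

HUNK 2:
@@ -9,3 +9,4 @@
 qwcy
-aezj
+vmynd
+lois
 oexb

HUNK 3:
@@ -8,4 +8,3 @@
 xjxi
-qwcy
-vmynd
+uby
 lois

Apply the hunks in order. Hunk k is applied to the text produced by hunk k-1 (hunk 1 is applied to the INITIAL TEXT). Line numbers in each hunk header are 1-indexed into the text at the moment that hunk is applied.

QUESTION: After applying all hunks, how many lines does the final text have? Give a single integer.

Hunk 1: at line 5 remove [qvtqe,xmm,cupv] add [pxnkx,nyac,xjxi] -> 13 lines: jkxlf csek ivc vsdez cyerz pxnkx nyac xjxi qwcy aezj oexb jtg fsbt
Hunk 2: at line 9 remove [aezj] add [vmynd,lois] -> 14 lines: jkxlf csek ivc vsdez cyerz pxnkx nyac xjxi qwcy vmynd lois oexb jtg fsbt
Hunk 3: at line 8 remove [qwcy,vmynd] add [uby] -> 13 lines: jkxlf csek ivc vsdez cyerz pxnkx nyac xjxi uby lois oexb jtg fsbt
Final line count: 13

Answer: 13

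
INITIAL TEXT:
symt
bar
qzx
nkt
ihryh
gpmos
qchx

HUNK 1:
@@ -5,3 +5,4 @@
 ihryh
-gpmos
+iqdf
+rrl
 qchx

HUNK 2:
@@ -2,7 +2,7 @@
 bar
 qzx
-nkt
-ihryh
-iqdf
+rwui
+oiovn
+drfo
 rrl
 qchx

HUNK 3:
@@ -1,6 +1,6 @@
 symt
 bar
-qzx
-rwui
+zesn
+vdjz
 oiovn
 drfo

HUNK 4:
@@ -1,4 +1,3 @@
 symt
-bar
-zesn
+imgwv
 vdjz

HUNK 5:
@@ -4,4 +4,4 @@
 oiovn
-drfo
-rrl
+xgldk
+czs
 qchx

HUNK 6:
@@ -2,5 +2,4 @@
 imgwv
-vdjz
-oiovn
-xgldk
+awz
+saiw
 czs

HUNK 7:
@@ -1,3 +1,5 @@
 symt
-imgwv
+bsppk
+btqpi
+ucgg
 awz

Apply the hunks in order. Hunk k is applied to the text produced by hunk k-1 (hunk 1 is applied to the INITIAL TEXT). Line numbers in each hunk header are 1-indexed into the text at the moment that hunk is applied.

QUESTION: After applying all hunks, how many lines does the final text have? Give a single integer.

Hunk 1: at line 5 remove [gpmos] add [iqdf,rrl] -> 8 lines: symt bar qzx nkt ihryh iqdf rrl qchx
Hunk 2: at line 2 remove [nkt,ihryh,iqdf] add [rwui,oiovn,drfo] -> 8 lines: symt bar qzx rwui oiovn drfo rrl qchx
Hunk 3: at line 1 remove [qzx,rwui] add [zesn,vdjz] -> 8 lines: symt bar zesn vdjz oiovn drfo rrl qchx
Hunk 4: at line 1 remove [bar,zesn] add [imgwv] -> 7 lines: symt imgwv vdjz oiovn drfo rrl qchx
Hunk 5: at line 4 remove [drfo,rrl] add [xgldk,czs] -> 7 lines: symt imgwv vdjz oiovn xgldk czs qchx
Hunk 6: at line 2 remove [vdjz,oiovn,xgldk] add [awz,saiw] -> 6 lines: symt imgwv awz saiw czs qchx
Hunk 7: at line 1 remove [imgwv] add [bsppk,btqpi,ucgg] -> 8 lines: symt bsppk btqpi ucgg awz saiw czs qchx
Final line count: 8

Answer: 8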